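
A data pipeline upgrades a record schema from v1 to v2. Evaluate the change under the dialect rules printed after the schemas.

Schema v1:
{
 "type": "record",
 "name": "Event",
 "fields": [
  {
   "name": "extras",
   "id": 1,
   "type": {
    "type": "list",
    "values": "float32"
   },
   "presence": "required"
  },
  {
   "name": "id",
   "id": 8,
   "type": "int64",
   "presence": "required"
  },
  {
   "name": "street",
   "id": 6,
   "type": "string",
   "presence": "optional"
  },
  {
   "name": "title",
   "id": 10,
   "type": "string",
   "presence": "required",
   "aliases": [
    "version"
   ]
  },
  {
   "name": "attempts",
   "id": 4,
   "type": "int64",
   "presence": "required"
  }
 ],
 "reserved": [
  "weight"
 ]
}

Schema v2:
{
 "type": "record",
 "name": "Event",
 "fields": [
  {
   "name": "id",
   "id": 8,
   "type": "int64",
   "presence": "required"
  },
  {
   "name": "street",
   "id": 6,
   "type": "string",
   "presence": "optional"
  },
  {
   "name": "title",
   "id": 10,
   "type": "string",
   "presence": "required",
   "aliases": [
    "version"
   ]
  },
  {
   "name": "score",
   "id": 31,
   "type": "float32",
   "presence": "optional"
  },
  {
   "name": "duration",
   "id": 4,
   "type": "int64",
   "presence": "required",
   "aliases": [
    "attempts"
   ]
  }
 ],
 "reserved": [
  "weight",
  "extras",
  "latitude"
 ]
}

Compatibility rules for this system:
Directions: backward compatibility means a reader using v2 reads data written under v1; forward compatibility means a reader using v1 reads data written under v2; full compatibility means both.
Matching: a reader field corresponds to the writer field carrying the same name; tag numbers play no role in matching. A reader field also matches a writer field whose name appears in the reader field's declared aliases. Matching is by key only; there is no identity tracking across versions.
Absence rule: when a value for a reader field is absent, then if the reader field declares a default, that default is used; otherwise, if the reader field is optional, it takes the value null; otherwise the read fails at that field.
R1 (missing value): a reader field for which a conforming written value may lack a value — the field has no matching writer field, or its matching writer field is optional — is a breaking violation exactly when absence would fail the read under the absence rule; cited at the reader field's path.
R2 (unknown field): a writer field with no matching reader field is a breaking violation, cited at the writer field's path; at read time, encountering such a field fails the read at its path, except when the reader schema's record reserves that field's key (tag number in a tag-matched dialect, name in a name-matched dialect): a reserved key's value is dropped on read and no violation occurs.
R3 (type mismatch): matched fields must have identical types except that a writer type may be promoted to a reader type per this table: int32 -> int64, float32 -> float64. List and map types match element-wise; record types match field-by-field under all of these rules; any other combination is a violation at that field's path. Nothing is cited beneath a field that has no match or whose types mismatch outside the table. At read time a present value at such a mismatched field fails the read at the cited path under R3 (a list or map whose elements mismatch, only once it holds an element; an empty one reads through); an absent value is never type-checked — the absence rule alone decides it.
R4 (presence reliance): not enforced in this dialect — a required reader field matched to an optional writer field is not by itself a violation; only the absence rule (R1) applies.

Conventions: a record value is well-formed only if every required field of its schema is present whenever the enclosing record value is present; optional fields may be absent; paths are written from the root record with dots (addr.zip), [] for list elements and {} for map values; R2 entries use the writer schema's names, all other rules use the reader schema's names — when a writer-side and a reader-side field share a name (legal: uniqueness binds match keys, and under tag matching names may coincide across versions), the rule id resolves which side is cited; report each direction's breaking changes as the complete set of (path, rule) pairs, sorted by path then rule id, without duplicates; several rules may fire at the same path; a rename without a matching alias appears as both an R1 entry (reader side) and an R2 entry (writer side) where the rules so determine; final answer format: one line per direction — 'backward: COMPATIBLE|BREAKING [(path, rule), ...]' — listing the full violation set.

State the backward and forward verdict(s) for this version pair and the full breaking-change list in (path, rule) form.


arrows below run writer -> reader for Event
backward pass over Event, reader schema v2, writer schema v1:
  int64 -> int64, writer required: id aligns to id
  string -> string, writer optional: street aligns to street
  string -> string, writer required: title aligns to title
  score: no writer-side match
  int64 -> int64, writer required: duration aligns to attempts
  leftover writer field: extras
  => backward: COMPATIBLE
forward pass over Event, reader schema v1, writer schema v2:
  extras: no writer-side match
  int64 -> int64, writer required: id aligns to id
  string -> string, writer optional: street aligns to street
  string -> string, writer required: title aligns to title
  attempts: no writer-side match
  leftover writer field: score
  leftover writer field: duration
  violation R1 at attempts
  violation R2 at duration
  violation R1 at extras
  violation R2 at score
  => forward verdict for Event: BREAKING, 4 violation(s)

backward: COMPATIBLE []; forward: BREAKING [(attempts, R1), (duration, R2), (extras, R1), (score, R2)]


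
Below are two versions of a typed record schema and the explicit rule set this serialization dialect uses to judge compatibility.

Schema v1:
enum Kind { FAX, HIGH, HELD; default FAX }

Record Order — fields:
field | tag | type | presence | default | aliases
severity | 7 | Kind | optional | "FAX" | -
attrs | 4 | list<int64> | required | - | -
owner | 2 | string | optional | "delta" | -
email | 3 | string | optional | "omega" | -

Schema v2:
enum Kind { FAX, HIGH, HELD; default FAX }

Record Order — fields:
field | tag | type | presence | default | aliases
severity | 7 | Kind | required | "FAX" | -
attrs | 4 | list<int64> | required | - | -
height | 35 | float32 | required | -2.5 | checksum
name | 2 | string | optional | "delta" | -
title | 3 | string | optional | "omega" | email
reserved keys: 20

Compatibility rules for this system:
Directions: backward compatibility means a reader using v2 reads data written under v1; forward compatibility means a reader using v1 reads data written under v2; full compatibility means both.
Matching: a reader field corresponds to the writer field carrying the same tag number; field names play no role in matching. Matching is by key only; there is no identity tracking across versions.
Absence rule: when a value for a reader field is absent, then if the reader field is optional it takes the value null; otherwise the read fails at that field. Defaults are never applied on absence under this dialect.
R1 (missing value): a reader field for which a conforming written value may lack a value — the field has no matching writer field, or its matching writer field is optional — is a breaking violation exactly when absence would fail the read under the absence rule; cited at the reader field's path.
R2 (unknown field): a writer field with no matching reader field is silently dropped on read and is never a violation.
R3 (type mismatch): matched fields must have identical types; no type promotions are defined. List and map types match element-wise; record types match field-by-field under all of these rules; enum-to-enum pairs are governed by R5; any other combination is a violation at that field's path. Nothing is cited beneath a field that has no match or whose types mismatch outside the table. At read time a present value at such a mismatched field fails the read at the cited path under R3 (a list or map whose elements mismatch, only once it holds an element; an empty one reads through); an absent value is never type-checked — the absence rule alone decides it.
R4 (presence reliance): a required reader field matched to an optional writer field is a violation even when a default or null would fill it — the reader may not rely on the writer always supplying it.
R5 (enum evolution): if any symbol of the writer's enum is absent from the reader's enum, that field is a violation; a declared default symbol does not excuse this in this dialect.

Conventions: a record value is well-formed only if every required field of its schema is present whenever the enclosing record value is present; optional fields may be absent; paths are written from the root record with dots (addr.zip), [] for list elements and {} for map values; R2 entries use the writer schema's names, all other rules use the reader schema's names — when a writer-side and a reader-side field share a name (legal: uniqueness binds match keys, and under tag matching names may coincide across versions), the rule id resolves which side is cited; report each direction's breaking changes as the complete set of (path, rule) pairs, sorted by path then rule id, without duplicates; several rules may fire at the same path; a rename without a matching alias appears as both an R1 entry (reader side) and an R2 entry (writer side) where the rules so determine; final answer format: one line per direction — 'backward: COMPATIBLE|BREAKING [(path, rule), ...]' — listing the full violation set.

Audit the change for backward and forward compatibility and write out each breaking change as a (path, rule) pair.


backward: BREAKING [(height, R1), (severity, R1), (severity, R4)]; forward: COMPATIBLE []

in Order below, arrows point writer -> reader
backward for Order (reader v2, writer v1):
  severity <- severity (Kind -> Kind, writer optional)
  attrs <- attrs (list<int64> -> list<int64>, writer required)
  height has no writer counterpart
  name <- owner (string -> string, writer optional)
  title <- email (string -> string, writer optional)
  breaking: (height, R1)
  breaking: (severity, R1)
  breaking: (severity, R4)
  backward on Order therefore BREAKING (3)
forward for Order (reader v1, writer v2):
  severity <- severity (Kind -> Kind, writer required)
  attrs <- attrs (list<int64> -> list<int64>, writer required)
  owner <- name (string -> string, writer optional)
  email <- title (string -> string, writer optional)
  writer height: unknown to reader
  => forward: COMPATIBLE


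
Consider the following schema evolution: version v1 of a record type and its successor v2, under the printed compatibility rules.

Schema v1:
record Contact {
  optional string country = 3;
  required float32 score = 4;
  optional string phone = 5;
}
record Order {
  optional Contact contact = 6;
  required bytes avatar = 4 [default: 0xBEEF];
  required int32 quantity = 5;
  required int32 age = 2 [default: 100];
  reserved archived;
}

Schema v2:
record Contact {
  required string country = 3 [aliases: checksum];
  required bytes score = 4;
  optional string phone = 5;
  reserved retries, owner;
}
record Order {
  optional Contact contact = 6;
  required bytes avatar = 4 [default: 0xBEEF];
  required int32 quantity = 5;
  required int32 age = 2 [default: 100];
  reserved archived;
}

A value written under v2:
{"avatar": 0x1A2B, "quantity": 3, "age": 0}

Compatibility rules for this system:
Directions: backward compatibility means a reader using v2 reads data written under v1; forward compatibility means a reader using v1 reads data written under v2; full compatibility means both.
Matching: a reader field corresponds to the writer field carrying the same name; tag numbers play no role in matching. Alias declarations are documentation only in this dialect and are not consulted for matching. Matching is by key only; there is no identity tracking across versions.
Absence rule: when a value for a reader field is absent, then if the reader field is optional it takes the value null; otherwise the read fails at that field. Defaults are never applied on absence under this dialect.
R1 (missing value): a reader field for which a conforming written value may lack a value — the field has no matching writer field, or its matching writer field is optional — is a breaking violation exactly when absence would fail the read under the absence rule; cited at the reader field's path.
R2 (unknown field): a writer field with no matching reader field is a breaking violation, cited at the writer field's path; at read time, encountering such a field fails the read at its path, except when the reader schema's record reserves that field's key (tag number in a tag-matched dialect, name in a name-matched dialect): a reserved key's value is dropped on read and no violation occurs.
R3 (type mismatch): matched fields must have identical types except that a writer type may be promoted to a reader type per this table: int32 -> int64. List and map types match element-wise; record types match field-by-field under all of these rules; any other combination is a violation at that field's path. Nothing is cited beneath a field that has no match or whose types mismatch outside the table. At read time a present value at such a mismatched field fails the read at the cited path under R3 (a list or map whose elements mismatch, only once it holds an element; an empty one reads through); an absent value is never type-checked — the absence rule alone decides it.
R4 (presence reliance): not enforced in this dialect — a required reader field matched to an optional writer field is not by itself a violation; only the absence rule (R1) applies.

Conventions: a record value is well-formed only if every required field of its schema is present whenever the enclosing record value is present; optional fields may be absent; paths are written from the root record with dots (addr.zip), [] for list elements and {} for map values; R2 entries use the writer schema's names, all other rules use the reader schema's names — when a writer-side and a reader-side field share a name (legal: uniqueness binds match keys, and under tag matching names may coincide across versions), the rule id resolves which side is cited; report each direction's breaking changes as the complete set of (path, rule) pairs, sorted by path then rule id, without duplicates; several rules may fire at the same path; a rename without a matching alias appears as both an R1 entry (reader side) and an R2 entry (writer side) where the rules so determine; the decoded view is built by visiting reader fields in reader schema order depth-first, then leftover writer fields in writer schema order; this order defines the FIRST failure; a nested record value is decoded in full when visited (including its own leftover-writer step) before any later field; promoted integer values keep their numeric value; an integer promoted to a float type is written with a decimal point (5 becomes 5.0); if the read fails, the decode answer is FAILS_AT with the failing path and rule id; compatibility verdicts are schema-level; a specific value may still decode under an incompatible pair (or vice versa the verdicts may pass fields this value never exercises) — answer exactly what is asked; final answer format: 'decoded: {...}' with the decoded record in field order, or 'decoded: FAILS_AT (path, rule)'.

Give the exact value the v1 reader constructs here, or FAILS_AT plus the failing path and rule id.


decoded: {"contact": null, "avatar": 0x1A2B, "quantity": 3, "age": 0}

each type pair in Order: writer, then reader
decoding the Order value with the v1 reader:
  contact := null (not supplied -> null)
  avatar := 0x1A2B
  quantity := 3
  age := 0
  => decoded: {"contact": null, "avatar": 0x1A2B, "quantity": 3, "age": 0}
diffs on Order not affecting the asked answer:
  field score in record Contact: type float32 changed to bytes -> affects the rule determinations only; this particular Order value decodes identically
  field country in record Contact: optional changed to required -> affects the rule determinations only; this particular Order value decodes identically


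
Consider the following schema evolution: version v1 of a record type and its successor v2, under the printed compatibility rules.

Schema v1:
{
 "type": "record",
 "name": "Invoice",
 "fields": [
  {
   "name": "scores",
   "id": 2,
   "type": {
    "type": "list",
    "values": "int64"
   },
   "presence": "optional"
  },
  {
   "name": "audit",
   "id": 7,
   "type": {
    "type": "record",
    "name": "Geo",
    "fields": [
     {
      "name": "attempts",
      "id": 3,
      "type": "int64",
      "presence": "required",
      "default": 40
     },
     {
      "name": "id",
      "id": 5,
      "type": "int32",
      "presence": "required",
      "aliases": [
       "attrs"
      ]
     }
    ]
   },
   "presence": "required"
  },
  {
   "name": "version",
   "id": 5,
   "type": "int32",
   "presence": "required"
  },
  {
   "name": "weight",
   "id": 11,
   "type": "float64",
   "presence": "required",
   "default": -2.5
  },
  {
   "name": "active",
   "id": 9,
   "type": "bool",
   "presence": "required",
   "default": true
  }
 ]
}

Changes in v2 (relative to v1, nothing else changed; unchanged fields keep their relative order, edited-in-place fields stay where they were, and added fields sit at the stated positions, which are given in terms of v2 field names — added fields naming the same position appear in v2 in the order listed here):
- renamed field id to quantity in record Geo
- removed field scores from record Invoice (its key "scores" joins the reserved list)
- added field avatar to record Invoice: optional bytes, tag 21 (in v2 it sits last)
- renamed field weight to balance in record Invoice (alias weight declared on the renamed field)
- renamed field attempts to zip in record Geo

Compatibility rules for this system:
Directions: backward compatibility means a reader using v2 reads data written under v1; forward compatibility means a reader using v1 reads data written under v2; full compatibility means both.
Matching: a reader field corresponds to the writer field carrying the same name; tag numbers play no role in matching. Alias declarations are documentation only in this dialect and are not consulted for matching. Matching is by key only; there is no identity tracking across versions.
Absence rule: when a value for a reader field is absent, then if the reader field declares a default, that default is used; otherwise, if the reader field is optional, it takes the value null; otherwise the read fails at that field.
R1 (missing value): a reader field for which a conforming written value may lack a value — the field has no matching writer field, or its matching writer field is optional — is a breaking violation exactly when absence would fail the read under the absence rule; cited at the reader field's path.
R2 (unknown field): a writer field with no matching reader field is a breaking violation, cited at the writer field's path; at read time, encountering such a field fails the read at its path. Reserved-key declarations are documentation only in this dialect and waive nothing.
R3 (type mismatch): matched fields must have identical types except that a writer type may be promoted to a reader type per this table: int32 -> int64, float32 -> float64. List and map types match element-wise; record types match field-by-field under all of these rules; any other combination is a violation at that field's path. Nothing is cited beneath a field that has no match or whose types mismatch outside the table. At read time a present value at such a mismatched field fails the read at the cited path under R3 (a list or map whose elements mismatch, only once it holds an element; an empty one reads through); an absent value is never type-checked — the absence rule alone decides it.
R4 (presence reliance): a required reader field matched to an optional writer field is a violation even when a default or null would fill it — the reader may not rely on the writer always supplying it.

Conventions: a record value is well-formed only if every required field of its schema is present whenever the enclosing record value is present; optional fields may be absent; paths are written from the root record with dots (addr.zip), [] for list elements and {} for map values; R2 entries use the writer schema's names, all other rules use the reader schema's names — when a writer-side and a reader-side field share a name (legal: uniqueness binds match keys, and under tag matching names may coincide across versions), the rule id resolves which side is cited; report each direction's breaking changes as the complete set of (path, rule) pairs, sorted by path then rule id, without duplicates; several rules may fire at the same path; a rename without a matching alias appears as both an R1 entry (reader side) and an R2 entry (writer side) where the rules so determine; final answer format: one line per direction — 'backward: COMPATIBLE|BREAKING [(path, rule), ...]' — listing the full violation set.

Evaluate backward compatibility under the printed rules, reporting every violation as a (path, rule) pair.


backward: BREAKING [(audit.attempts, R2), (audit.id, R2), (audit.quantity, R1), (scores, R2), (weight, R2)]

each type pair in Invoice: writer, then reader
checking backward for Invoice: reader v2 against writer v1:
  Geo -> Geo, writer required: audit aligns to audit
  int32 -> int32, writer required: version aligns to version
  balance has no writer counterpart
  bool -> bool, writer required: active aligns to active
  avatar has no writer counterpart
  scores (writer side), unknown to reader
  weight (writer side), unknown to reader
  audit.zip has no writer counterpart
  audit.quantity has no writer counterpart
  audit.attempts (writer side), unknown to reader
  audit.id (writer side), unknown to reader
  rule R2 violated at audit.attempts
  rule R2 violated at audit.id
  rule R1 violated at audit.quantity
  rule R2 violated at scores
  rule R2 violated at weight
  backward on Invoice therefore BREAKING (5)
ruling out the remaining Invoice differences:
  added field avatar to record Invoice: optional bytes, tag 21 (in v2 it sits last) -> affects forward compatibility only, which is not asked


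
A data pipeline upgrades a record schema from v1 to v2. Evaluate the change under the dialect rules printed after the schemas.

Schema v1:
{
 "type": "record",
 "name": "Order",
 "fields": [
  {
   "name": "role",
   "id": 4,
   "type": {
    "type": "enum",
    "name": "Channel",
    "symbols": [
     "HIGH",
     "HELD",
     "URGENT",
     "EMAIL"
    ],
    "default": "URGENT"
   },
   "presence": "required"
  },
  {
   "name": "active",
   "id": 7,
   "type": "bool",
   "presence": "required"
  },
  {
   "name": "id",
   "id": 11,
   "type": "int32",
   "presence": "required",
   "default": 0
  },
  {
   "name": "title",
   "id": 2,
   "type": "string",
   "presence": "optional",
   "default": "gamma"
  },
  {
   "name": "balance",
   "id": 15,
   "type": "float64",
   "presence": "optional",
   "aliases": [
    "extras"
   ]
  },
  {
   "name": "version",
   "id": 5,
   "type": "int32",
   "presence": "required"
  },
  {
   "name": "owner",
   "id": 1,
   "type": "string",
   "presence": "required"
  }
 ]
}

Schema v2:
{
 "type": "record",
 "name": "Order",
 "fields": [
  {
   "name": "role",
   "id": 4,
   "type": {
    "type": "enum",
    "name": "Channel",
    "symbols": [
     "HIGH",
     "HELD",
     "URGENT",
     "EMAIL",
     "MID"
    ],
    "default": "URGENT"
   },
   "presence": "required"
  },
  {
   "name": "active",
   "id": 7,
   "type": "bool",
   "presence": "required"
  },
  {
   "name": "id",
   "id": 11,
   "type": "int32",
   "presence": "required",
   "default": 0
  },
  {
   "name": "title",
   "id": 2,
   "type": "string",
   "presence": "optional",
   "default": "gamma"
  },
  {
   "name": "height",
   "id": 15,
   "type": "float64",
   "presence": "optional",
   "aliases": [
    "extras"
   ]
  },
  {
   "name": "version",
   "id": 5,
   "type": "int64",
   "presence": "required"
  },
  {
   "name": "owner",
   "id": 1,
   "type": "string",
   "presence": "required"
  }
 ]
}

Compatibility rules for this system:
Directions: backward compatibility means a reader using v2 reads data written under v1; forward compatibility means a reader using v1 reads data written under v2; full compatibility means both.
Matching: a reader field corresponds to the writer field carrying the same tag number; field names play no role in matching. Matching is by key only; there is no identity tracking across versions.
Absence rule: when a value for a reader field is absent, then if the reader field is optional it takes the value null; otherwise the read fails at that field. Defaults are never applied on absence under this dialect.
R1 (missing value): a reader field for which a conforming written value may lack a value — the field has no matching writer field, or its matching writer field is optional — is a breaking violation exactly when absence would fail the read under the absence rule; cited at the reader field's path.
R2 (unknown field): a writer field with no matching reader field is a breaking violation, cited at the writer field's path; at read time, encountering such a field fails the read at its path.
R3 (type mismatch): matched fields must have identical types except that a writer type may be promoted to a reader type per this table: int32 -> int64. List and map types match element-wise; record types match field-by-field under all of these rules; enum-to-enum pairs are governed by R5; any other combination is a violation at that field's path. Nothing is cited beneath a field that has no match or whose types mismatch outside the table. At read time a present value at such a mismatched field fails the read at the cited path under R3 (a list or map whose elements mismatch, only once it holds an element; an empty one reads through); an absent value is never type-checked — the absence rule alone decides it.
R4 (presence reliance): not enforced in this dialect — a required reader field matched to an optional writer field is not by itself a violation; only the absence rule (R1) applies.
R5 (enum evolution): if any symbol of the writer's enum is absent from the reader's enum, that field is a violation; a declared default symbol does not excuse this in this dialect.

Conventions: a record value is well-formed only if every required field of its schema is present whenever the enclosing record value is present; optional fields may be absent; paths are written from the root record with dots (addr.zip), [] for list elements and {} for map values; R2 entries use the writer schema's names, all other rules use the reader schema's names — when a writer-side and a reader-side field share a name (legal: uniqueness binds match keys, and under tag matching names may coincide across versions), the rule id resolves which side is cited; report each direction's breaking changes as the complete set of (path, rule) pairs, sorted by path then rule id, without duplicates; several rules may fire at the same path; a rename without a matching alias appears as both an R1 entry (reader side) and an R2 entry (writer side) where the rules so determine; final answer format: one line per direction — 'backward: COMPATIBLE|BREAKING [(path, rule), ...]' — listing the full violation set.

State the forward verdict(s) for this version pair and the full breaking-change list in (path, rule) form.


the writer's type comes first in each Order pair
forward analysis of Order with v1 as reader and v2 as writer:
  role <- role (Channel -> Channel, writer required)
  active <- active (bool -> bool, writer required)
  id <- id (int32 -> int32, writer required)
  title <- title (string -> string, writer optional)
  balance <- height (float64 -> float64, writer optional)
  version <- version (int64 -> int32, writer required)
  owner <- owner (string -> string, writer required)
  breaking: (role, R5)
  breaking: (version, R3)
  => forward verdict for Order: BREAKING, 2 violation(s)
checking off the Order differences that do not matter here:
  renamed field balance to height in record Order -> inert for the asked Order verdict: nothing fires

forward: BREAKING [(role, R5), (version, R3)]


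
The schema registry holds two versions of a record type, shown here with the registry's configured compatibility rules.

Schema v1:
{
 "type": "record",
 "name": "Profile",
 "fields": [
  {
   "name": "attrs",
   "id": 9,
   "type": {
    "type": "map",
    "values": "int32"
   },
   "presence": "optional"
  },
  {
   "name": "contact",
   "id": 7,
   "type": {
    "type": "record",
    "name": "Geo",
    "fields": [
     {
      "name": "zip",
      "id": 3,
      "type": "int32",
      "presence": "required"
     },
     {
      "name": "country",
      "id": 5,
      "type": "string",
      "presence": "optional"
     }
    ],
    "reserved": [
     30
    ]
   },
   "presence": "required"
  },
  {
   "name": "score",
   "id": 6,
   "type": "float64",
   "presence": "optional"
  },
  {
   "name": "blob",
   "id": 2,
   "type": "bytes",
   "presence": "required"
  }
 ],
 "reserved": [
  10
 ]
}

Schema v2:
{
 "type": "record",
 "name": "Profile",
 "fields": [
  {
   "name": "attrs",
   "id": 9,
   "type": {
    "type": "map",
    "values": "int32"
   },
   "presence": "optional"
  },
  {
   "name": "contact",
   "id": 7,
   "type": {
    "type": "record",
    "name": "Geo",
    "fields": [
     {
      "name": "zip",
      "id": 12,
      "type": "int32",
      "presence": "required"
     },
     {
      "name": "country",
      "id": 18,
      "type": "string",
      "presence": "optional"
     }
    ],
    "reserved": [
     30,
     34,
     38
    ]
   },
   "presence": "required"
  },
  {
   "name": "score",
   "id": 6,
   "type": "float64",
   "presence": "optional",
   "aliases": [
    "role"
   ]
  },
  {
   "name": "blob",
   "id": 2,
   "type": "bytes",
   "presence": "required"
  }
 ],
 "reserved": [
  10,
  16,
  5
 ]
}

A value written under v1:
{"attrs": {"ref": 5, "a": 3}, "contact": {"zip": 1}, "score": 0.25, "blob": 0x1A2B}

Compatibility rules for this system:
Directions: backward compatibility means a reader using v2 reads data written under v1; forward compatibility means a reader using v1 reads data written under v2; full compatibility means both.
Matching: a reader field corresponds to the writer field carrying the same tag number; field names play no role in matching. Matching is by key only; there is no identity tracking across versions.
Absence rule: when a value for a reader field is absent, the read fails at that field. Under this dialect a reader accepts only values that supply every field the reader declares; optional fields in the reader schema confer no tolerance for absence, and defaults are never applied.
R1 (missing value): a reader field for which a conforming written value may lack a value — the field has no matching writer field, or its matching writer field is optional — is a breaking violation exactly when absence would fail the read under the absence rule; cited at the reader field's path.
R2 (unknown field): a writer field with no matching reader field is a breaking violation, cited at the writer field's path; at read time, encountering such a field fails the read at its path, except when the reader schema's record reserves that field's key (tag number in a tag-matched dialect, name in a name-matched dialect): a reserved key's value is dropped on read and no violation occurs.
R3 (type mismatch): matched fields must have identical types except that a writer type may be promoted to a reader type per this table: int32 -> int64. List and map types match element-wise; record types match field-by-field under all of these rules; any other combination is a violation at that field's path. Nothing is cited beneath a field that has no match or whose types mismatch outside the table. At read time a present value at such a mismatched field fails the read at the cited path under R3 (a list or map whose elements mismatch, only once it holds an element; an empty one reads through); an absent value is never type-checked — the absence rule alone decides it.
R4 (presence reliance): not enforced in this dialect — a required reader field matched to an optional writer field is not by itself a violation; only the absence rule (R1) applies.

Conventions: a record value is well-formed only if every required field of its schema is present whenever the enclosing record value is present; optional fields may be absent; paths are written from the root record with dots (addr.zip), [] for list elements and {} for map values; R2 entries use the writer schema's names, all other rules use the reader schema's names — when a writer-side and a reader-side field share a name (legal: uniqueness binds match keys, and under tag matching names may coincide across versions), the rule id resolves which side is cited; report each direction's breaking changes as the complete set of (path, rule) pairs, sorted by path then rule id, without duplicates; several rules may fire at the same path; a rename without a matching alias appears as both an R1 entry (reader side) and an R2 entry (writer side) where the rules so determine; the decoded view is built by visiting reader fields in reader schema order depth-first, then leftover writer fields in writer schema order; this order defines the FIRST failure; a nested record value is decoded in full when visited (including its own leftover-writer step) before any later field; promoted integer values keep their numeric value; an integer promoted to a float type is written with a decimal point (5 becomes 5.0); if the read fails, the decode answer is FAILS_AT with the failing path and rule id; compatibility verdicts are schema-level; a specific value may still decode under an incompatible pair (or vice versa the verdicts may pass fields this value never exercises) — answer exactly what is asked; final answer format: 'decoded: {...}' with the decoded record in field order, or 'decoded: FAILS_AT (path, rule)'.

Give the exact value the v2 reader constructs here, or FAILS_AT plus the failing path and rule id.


each type pair in Profile: writer, then reader
decode (reader v2):
  attrs := {"ref": 5, "a": 3}
  read fails at contact.zip under R1 (no fill)
  => FAILS_AT (contact.zip, R1)
the rest of the Profile diff is inert for this question:
  field country in record Geo: tag 5 changed to 18 -> a verdict-level change on Profile — the shown value reads the same

decoded: FAILS_AT (contact.zip, R1)


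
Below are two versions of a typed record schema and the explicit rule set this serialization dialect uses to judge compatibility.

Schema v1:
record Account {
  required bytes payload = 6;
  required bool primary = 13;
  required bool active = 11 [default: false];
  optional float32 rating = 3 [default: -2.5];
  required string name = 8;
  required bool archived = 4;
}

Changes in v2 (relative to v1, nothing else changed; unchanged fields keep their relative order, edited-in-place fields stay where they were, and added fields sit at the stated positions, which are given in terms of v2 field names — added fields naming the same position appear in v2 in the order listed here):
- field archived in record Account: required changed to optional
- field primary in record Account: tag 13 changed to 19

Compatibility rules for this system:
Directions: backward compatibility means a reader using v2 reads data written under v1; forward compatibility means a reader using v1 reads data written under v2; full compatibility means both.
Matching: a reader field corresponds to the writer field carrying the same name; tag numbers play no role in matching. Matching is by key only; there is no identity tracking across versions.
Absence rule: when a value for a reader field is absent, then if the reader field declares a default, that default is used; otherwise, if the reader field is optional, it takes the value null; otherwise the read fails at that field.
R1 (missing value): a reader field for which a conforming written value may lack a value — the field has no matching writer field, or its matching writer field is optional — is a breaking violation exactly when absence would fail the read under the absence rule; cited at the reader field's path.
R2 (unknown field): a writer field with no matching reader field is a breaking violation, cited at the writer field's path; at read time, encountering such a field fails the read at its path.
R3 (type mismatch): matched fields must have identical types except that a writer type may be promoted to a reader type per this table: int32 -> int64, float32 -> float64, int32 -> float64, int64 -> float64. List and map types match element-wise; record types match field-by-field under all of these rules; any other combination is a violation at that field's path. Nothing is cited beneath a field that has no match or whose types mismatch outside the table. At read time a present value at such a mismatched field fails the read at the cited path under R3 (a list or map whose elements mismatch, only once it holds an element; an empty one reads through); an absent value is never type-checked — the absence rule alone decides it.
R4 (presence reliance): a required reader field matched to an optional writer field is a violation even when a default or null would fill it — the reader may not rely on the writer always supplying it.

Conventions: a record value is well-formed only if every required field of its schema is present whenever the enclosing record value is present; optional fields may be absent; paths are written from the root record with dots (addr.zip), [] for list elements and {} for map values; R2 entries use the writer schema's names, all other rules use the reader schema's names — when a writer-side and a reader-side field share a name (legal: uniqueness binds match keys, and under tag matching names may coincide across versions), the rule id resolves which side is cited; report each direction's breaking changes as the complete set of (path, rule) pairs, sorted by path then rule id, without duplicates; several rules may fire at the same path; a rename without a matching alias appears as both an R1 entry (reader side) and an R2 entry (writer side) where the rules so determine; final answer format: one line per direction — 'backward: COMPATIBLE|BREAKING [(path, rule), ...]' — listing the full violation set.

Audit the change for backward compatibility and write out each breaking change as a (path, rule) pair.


backward: COMPATIBLE []

arrows below run writer -> reader for Account
checking backward for Account: reader v2 against writer v1:
  payload <- payload (bytes -> bytes, writer required)
  primary <- primary (bool -> bool, writer required)
  active <- active (bool -> bool, writer required)
  rating <- rating (float32 -> float32, writer optional)
  name <- name (string -> string, writer required)
  archived <- archived (bool -> bool, writer required)
  => no violations; backward on Account: COMPATIBLE
the other Account changes do not affect what is asked:
  field archived in record Account: required changed to optional -> fires only in the forward direction of Account, which is not asked here
  field primary in record Account: tag 13 changed to 19 -> inert for the asked Account verdict: nothing fires


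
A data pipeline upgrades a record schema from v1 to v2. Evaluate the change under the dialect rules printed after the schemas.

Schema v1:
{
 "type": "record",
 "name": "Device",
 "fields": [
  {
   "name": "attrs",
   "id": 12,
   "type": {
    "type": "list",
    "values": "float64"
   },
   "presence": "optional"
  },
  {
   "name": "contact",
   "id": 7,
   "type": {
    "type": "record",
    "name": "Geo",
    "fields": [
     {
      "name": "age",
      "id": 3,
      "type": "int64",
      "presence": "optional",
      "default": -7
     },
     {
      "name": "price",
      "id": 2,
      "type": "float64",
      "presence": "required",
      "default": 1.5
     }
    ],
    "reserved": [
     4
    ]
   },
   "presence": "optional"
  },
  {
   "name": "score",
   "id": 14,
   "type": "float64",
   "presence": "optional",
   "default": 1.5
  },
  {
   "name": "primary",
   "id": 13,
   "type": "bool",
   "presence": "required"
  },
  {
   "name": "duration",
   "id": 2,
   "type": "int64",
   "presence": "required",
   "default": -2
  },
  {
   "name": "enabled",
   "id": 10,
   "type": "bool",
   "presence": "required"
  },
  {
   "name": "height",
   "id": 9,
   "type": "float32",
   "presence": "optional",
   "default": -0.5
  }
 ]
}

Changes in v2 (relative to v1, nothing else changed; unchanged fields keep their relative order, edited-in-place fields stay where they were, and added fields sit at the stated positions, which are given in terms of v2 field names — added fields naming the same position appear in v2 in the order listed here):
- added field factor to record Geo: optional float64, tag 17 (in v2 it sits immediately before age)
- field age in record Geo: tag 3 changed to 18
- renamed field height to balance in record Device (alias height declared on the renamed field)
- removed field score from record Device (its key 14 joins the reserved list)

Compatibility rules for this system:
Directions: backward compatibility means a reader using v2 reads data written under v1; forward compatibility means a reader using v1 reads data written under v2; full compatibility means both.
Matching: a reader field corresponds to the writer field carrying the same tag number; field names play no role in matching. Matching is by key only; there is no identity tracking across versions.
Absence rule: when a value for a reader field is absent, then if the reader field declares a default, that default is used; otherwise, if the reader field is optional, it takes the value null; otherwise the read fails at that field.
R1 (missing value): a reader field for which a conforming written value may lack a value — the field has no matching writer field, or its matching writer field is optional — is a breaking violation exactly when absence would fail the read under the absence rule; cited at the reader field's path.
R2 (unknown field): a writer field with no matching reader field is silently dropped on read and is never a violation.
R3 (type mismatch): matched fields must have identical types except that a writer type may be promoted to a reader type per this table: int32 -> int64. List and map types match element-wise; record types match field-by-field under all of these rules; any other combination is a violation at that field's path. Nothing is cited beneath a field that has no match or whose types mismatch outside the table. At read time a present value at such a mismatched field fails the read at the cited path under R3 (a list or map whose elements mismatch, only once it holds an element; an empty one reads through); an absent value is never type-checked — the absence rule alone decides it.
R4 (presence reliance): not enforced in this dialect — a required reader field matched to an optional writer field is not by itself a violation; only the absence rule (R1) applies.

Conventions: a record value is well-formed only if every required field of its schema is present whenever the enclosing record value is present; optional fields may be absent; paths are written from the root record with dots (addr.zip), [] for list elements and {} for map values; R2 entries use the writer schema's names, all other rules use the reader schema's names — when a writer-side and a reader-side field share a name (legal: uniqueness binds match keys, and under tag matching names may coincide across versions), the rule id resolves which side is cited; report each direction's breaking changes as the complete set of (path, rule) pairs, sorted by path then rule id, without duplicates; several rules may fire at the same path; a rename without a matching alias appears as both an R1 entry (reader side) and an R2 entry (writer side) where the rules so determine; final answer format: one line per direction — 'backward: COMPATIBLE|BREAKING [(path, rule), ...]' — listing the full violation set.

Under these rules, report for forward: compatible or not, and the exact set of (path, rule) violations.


forward: COMPATIBLE []

the writer's type comes first in each Device pair
forward for Device (reader v1, writer v2):
  list<float64> -> list<float64>, writer optional: attrs aligns to attrs
  Geo -> Geo, writer optional: contact aligns to contact
  score: no writer-side match
  bool -> bool, writer required: primary aligns to primary
  int64 -> int64, writer required: duration aligns to duration
  bool -> bool, writer required: enabled aligns to enabled
  float32 -> float32, writer optional: height aligns to balance
  contact.age: no writer-side match
  float64 -> float64, writer required: contact.price aligns to contact.price
  writer field contact.factor has no reader counterpart
  writer field contact.age has no reader counterpart
  => forward verdict for Device: COMPATIBLE, no violations
the other Device changes do not affect what is asked:
  added field factor to record Geo: optional float64, tag 17 (in v2 it sits immediately before age) -> triggers nothing under Device's printed rules — same verdict
  field age in record Geo: tag 3 changed to 18 -> triggers nothing under Device's printed rules — same verdict
  renamed field height to balance in record Device (alias height declared on the renamed field) -> triggers nothing under Device's printed rules — same verdict
  removed field score from record Device (its key 14 joins the reserved list) -> triggers nothing under Device's printed rules — same verdict
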